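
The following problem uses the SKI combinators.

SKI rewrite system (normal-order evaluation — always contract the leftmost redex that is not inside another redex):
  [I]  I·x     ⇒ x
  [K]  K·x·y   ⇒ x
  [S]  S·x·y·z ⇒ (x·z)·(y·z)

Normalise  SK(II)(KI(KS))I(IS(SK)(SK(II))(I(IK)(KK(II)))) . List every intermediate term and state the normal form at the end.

  start: SK(II)(KI(KS))I(IS(SK)(SK(II))(I(IK)(KK(II))))
  step 1: K(KI(KS))(II(KI(KS)))I(IS(SK)(SK(II))(I(IK)(KK(II))))
  step 2: KI(KS)I(IS(SK)(SK(II))(I(IK)(KK(II))))
  step 3: II(IS(SK)(SK(II))(I(IK)(KK(II))))
  step 4: I(IS(SK)(SK(II))(I(IK)(KK(II))))
  step 5: IS(SK)(SK(II))(I(IK)(KK(II)))
  step 6: S(SK)(SK(II))(I(IK)(KK(II)))
  step 7: SK(I(IK)(KK(II)))(SK(II)(I(IK)(KK(II))))
  step 8: K(SK(II)(I(IK)(KK(II))))(I(IK)(KK(II))(SK(II)(I(IK)(KK(II)))))
  step 9: SK(II)(I(IK)(KK(II)))
  step 10: K(I(IK)(KK(II)))(II(I(IK)(KK(II))))
  step 11: I(IK)(KK(II))
  step 12: IK(KK(II))
  step 13: K(KK(II))
  step 14: KK

Answer: normal form = KK  (in 14 steps)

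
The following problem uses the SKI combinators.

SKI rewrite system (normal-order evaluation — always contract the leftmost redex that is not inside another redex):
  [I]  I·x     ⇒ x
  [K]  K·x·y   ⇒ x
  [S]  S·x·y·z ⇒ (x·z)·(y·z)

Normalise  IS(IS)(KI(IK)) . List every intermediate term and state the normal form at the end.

Answer: normal form = SSI  (in 3 steps)

Derivation:
  start: IS(IS)(KI(IK))
  [1] S(IS)(KI(IK))
  [2] SS(KI(IK))
  [3] SSI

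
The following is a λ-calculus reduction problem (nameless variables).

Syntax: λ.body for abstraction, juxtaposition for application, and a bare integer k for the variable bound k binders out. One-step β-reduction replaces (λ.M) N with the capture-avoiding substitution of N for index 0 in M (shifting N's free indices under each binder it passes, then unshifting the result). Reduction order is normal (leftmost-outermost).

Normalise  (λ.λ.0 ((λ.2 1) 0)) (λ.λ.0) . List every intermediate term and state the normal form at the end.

Answer: normal form = λ.0 (λ.0)  (in 3 steps)

Derivation:
  start: (λ.λ.0 ((λ.2 1) 0)) (λ.λ.0)
  →1  λ.0 ((λ.(λ.λ.0) 1) 0)
  →2  λ.0 ((λ.λ.0) 0)
  →3  λ.0 (λ.0)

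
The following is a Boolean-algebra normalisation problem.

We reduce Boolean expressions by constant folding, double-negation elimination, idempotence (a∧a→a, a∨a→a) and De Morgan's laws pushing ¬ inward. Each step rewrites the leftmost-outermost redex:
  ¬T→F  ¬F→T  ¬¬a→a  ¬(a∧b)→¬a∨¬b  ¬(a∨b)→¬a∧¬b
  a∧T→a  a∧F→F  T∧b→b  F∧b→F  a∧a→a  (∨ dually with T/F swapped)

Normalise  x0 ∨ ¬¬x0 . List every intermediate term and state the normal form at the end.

Answer: normal form = x0  (in 2 steps)

Working:
  start: x0 ∨ ¬¬x0
  →1  x0 ∨ x0
  →2  x0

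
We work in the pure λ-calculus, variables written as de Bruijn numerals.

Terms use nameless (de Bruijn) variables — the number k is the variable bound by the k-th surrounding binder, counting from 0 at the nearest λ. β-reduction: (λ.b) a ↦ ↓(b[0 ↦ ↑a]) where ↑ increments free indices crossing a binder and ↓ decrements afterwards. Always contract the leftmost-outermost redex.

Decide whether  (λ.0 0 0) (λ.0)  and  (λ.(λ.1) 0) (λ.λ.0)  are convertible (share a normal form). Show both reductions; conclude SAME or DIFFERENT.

Answer: DIFFERENT — A ⇓ λ.0, B ⇓ λ.λ.0

Reduction:
Term A:
  start: (λ.0 0 0) (λ.0)
  step 1: (λ.0) (λ.0) (λ.0)
  step 2: (λ.0) (λ.0)
  step 3: λ.0

Term B:
  start: (λ.(λ.1) 0) (λ.λ.0)
  step 1: (λ.λ.λ.0) (λ.λ.0)
  step 2: λ.λ.0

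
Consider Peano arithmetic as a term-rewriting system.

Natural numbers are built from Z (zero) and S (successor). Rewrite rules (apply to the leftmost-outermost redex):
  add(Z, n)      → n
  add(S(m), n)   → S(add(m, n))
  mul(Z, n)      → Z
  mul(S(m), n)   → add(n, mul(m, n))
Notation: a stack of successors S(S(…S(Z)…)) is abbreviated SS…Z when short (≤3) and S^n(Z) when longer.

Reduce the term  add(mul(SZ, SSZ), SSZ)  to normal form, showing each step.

  start: add(mul(SZ, SSZ), SSZ)
  step 1: add(add(SSZ, mul(Z, SSZ)), SSZ)
  step 2: add(S(add(SZ, mul(Z, SSZ))), SSZ)
  step 3: S(add(add(SZ, mul(Z, SSZ)), SSZ))
  step 4: S(add(S(add(Z, mul(Z, SSZ))), SSZ))
  step 5: S(S(add(add(Z, mul(Z, SSZ)), SSZ)))
  step 6: S(S(add(mul(Z, SSZ), SSZ)))
  step 7: S(S(add(Z, SSZ)))
  step 8: S^4(Z)

Answer: normal form = S^4(Z)  (in 8 steps)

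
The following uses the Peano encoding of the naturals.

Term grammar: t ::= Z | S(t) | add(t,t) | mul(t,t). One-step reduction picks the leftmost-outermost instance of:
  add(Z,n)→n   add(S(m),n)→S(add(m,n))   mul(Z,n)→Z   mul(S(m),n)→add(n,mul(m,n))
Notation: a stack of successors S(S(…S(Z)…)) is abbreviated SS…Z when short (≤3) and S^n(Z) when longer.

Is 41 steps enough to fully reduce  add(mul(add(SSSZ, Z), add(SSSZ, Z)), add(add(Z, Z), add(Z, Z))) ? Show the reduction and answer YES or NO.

Answer: NO — after 41 steps the term is S(S(S(S(S(S(S(S(S(add(Z, add(add(Z, Z), add(Z, Z)))))))))))), not yet normal

Reduction:
  start: add(mul(add(SSSZ, Z), add(SSSZ, Z)), add(add(Z, Z), add(Z, Z)))
  →1  add(mul(S(add(SSZ, Z)), add(SSSZ, Z)), add(add(Z, Z), add(Z, Z)))
  →2  add(add(add(SSSZ, Z), mul(add(SSZ, Z), add(SSSZ, Z))), add(add(Z, Z), add(Z, Z)))
  →3  add(add(S(add(SSZ, Z)), mul(add(SSZ, Z), add(SSSZ, Z))), add(add(Z, Z), add(Z, Z)))
  →4  add(S(add(add(SSZ, Z), mul(add(SSZ, Z), add(SSSZ, Z)))), add(add(Z, Z), add(Z, Z)))
  →5  S(add(add(add(SSZ, Z), mul(add(SSZ, Z), add(SSSZ, Z))), add(add(Z, Z), add(Z, Z))))
  →6  S(add(add(S(add(SZ, Z)), mul(add(SSZ, Z), add(SSSZ, Z))), add(add(Z, Z), add(Z, Z))))
  →7  S(add(S(add(add(SZ, Z), mul(add(SSZ, Z), add(SSSZ, Z)))), add(add(Z, Z), add(Z, Z))))
  →8  S(S(add(add(add(SZ, Z), mul(add(SSZ, Z), add(SSSZ, Z))), add(add(Z, Z), add(Z, Z)))))
  →9  S(S(add(add(S(add(Z, Z)), mul(add(SSZ, Z), add(SSSZ, Z))), add(add(Z, Z), add(Z, Z)))))
  →10  S(S(add(S(add(add(Z, Z), mul(add(SSZ, Z), add(SSSZ, Z)))), add(add(Z, Z), add(Z, Z)))))
  →11  S(S(S(add(add(add(Z, Z), mul(add(SSZ, Z), add(SSSZ, Z))), add(add(Z, Z), add(Z, Z))))))
  →12  S(S(S(add(add(Z, mul(add(SSZ, Z), add(SSSZ, Z))), add(add(Z, Z), add(Z, Z))))))
  →13  S(S(S(add(mul(add(SSZ, Z), add(SSSZ, Z)), add(add(Z, Z), add(Z, Z))))))
  →14  S(S(S(add(mul(S(add(SZ, Z)), add(SSSZ, Z)), add(add(Z, Z), add(Z, Z))))))
  →15  S(S(S(add(add(add(SSSZ, Z), mul(add(SZ, Z), add(SSSZ, Z))), add(add(Z, Z), add(Z, Z))))))
  →16  S(S(S(add(add(S(add(SSZ, Z)), mul(add(SZ, Z), add(SSSZ, Z))), add(add(Z, Z), add(Z, Z))))))
  →17  S(S(S(add(S(add(add(SSZ, Z), mul(add(SZ, Z), add(SSSZ, Z)))), add(add(Z, Z), add(Z, Z))))))
  →18  S(S(S(S(add(add(add(SSZ, Z), mul(add(SZ, Z), add(SSSZ, Z))), add(add(Z, Z), add(Z, Z)))))))
  →19  S(S(S(S(add(add(S(add(SZ, Z)), mul(add(SZ, Z), add(SSSZ, Z))), add(add(Z, Z), add(Z, Z)))))))
  →20  S(S(S(S(add(S(add(add(SZ, Z), mul(add(SZ, Z), add(SSSZ, Z)))), add(add(Z, Z), add(Z, Z)))))))
  →21  S(S(S(S(S(add(add(add(SZ, Z), mul(add(SZ, Z), add(SSSZ, Z))), add(add(Z, Z), add(Z, Z))))))))
  →22  S(S(S(S(S(add(add(S(add(Z, Z)), mul(add(SZ, Z), add(SSSZ, Z))), add(add(Z, Z), add(Z, Z))))))))
  →23  S(S(S(S(S(add(S(add(add(Z, Z), mul(add(SZ, Z), add(SSSZ, Z)))), add(add(Z, Z), add(Z, Z))))))))
  →24  S(S(S(S(S(S(add(add(add(Z, Z), mul(add(SZ, Z), add(SSSZ, Z))), add(add(Z, Z), add(Z, Z)))))))))
  →25  S(S(S(S(S(S(add(add(Z, mul(add(SZ, Z), add(SSSZ, Z))), add(add(Z, Z), add(Z, Z)))))))))
  →26  S(S(S(S(S(S(add(mul(add(SZ, Z), add(SSSZ, Z)), add(add(Z, Z), add(Z, Z)))))))))
  →27  S(S(S(S(S(S(add(mul(S(add(Z, Z)), add(SSSZ, Z)), add(add(Z, Z), add(Z, Z)))))))))
  →28  S(S(S(S(S(S(add(add(add(SSSZ, Z), mul(add(Z, Z), add(SSSZ, Z))), add(add(Z, Z), add(Z, Z)))))))))
  →29  S(S(S(S(S(S(add(add(S(add(SSZ, Z)), mul(add(Z, Z), add(SSSZ, Z))), add(add(Z, Z), add(Z, Z)))))))))
  →30  S(S(S(S(S(S(add(S(add(add(SSZ, Z), mul(add(Z, Z), add(SSSZ, Z)))), add(add(Z, Z), add(Z, Z)))))))))
  →31  S(S(S(S(S(S(S(add(add(add(SSZ, Z), mul(add(Z, Z), add(SSSZ, Z))), add(add(Z, Z), add(Z, Z))))))))))
  →32  S(S(S(S(S(S(S(add(add(S(add(SZ, Z)), mul(add(Z, Z), add(SSSZ, Z))), add(add(Z, Z), add(Z, Z))))))))))
  →33  S(S(S(S(S(S(S(add(S(add(add(SZ, Z), mul(add(Z, Z), add(SSSZ, Z)))), add(add(Z, Z), add(Z, Z))))))))))
  →34  S(S(S(S(S(S(S(S(add(add(add(SZ, Z), mul(add(Z, Z), add(SSSZ, Z))), add(add(Z, Z), add(Z, Z)))))))))))
  →35  S(S(S(S(S(S(S(S(add(add(S(add(Z, Z)), mul(add(Z, Z), add(SSSZ, Z))), add(add(Z, Z), add(Z, Z)))))))))))
  →36  S(S(S(S(S(S(S(S(add(S(add(add(Z, Z), mul(add(Z, Z), add(SSSZ, Z)))), add(add(Z, Z), add(Z, Z)))))))))))
  →37  S(S(S(S(S(S(S(S(S(add(add(add(Z, Z), mul(add(Z, Z), add(SSSZ, Z))), add(add(Z, Z), add(Z, Z))))))))))))
  →38  S(S(S(S(S(S(S(S(S(add(add(Z, mul(add(Z, Z), add(SSSZ, Z))), add(add(Z, Z), add(Z, Z))))))))))))
  →39  S(S(S(S(S(S(S(S(S(add(mul(add(Z, Z), add(SSSZ, Z)), add(add(Z, Z), add(Z, Z))))))))))))
  →40  S(S(S(S(S(S(S(S(S(add(mul(Z, add(SSSZ, Z)), add(add(Z, Z), add(Z, Z))))))))))))
  →41  S(S(S(S(S(S(S(S(S(add(Z, add(add(Z, Z), add(Z, Z))))))))))))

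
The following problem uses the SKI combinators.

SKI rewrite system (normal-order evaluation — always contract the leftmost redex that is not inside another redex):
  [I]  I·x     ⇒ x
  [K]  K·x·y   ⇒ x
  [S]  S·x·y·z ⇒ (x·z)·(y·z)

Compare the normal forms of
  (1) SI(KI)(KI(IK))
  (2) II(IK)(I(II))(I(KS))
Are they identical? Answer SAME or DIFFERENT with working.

Term A:
  start: SI(KI)(KI(IK))
  [1] I(KI(IK))(KI(KI(IK)))
  [2] KI(IK)(KI(KI(IK)))
  [3] I(KI(KI(IK)))
  [4] KI(KI(IK))
  [5] I

Term B:
  start: II(IK)(I(II))(I(KS))
  [1] I(IK)(I(II))(I(KS))
  [2] IK(I(II))(I(KS))
  [3] K(I(II))(I(KS))
  [4] I(II)
  [5] II
  [6] I

Answer: SAME — A ⇓ I, B ⇓ I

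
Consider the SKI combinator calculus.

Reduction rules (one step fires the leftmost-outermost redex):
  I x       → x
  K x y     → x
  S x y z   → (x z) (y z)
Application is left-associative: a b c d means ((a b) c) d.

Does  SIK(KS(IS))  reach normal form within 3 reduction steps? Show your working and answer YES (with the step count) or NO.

Answer: NO — after 3 steps the term is S(K(KS(IS))), not yet normal

Reduction:
  start: SIK(KS(IS))
  →1  I(KS(IS))(K(KS(IS)))
  →2  KS(IS)(K(KS(IS)))
  →3  S(K(KS(IS)))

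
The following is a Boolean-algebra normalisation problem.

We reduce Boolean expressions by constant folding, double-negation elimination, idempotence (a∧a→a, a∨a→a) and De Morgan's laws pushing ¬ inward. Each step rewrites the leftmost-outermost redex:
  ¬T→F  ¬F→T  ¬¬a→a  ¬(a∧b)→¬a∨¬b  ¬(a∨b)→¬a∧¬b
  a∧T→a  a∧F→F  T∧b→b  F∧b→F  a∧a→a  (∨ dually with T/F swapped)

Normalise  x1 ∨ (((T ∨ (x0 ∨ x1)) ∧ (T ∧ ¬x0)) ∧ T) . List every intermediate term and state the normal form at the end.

  start: x1 ∨ (((T ∨ (x0 ∨ x1)) ∧ (T ∧ ¬x0)) ∧ T)
  step 1: x1 ∨ ((T ∨ (x0 ∨ x1)) ∧ (T ∧ ¬x0))
  step 2: x1 ∨ (T ∧ (T ∧ ¬x0))
  step 3: x1 ∨ (T ∧ ¬x0)
  step 4: x1 ∨ ¬x0

Answer: normal form = x1 ∨ ¬x0  (in 4 steps)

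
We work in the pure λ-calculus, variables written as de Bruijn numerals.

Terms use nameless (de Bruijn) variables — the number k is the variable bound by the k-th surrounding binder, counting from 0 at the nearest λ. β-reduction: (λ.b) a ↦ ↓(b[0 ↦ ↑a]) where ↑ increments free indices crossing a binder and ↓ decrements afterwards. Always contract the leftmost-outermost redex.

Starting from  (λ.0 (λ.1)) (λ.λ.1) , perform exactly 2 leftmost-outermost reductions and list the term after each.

Answer: after 2 steps: λ.λ.λ.λ.1

Reduction:
  start: (λ.0 (λ.1)) (λ.λ.1)
  step 1: (λ.λ.1) (λ.λ.λ.1)
  step 2: λ.λ.λ.λ.1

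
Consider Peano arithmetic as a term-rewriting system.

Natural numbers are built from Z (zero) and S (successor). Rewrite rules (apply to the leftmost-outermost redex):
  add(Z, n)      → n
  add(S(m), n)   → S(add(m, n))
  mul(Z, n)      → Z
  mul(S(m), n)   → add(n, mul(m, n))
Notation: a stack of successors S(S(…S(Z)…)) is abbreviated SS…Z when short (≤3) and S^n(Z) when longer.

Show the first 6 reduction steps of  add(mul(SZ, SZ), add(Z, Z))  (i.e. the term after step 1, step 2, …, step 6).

Answer: after 6 steps: S(add(Z, Z))

Working:
  start: add(mul(SZ, SZ), add(Z, Z))
  [1] add(add(SZ, mul(Z, SZ)), add(Z, Z))
  [2] add(S(add(Z, mul(Z, SZ))), add(Z, Z))
  [3] S(add(add(Z, mul(Z, SZ)), add(Z, Z)))
  [4] S(add(mul(Z, SZ), add(Z, Z)))
  [5] S(add(Z, add(Z, Z)))
  [6] S(add(Z, Z))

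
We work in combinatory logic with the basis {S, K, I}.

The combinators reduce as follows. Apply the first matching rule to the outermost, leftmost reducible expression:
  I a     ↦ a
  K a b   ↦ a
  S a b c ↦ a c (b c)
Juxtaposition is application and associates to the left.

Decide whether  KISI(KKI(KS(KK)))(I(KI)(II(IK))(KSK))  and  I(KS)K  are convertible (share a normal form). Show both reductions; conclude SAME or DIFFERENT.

Term A:
  start: KISI(KKI(KS(KK)))(I(KI)(II(IK))(KSK))
  →1  II(KKI(KS(KK)))(I(KI)(II(IK))(KSK))
  →2  I(KKI(KS(KK)))(I(KI)(II(IK))(KSK))
  →3  KKI(KS(KK))(I(KI)(II(IK))(KSK))
  →4  K(KS(KK))(I(KI)(II(IK))(KSK))
  →5  KS(KK)
  →6  S

Term B:
  start: I(KS)K
  →1  KSK
  →2  S

Answer: SAME — A ⇓ S, B ⇓ S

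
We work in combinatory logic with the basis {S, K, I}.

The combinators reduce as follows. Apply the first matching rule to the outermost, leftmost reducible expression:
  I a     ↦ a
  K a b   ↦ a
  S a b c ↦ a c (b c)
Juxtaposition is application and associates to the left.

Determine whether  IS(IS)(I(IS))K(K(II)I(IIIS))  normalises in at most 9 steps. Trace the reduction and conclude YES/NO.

  start: IS(IS)(I(IS))K(K(II)I(IIIS))
  [1] S(IS)(I(IS))K(K(II)I(IIIS))
  [2] ISK(I(IS)K)(K(II)I(IIIS))
  [3] SK(I(IS)K)(K(II)I(IIIS))
  [4] K(K(II)I(IIIS))(I(IS)K(K(II)I(IIIS)))
  [5] K(II)I(IIIS)
  [6] II(IIIS)
  [7] I(IIIS)
  [8] IIIS
  [9] IIS

Answer: NO — after 9 steps the term is IIS, not yet normal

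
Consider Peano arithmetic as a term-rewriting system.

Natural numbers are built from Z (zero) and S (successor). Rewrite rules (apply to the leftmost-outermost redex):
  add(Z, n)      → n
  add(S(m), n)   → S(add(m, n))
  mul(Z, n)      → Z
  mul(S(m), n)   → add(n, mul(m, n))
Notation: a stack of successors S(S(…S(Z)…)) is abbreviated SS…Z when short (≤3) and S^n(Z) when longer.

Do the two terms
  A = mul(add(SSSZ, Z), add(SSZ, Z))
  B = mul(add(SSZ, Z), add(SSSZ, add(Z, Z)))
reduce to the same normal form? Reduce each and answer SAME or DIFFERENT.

Term A:
  start: mul(add(SSSZ, Z), add(SSZ, Z))
  [1] mul(S(add(SSZ, Z)), add(SSZ, Z))
  [2] add(add(SSZ, Z), mul(add(SSZ, Z), add(SSZ, Z)))
  [3] add(S(add(SZ, Z)), mul(add(SSZ, Z), add(SSZ, Z)))
  [4] S(add(add(SZ, Z), mul(add(SSZ, Z), add(SSZ, Z))))
  [5] S(add(S(add(Z, Z)), mul(add(SSZ, Z), add(SSZ, Z))))
  [6] S(S(add(add(Z, Z), mul(add(SSZ, Z), add(SSZ, Z)))))
  [7] S(S(add(Z, mul(add(SSZ, Z), add(SSZ, Z)))))
  [8] S(S(mul(add(SSZ, Z), add(SSZ, Z))))
  [9] S(S(mul(S(add(SZ, Z)), add(SSZ, Z))))
  [10] S(S(add(add(SSZ, Z), mul(add(SZ, Z), add(SSZ, Z)))))
  [11] S(S(add(S(add(SZ, Z)), mul(add(SZ, Z), add(SSZ, Z)))))
  [12] S(S(S(add(add(SZ, Z), mul(add(SZ, Z), add(SSZ, Z))))))
  [13] S(S(S(add(S(add(Z, Z)), mul(add(SZ, Z), add(SSZ, Z))))))
  [14] S(S(S(S(add(add(Z, Z), mul(add(SZ, Z), add(SSZ, Z)))))))
  [15] S(S(S(S(add(Z, mul(add(SZ, Z), add(SSZ, Z)))))))
  [16] S(S(S(S(mul(add(SZ, Z), add(SSZ, Z))))))
  [17] S(S(S(S(mul(S(add(Z, Z)), add(SSZ, Z))))))
  [18] S(S(S(S(add(add(SSZ, Z), mul(add(Z, Z), add(SSZ, Z)))))))
  [19] S(S(S(S(add(S(add(SZ, Z)), mul(add(Z, Z), add(SSZ, Z)))))))
  [20] S(S(S(S(S(add(add(SZ, Z), mul(add(Z, Z), add(SSZ, Z))))))))
  [21] S(S(S(S(S(add(S(add(Z, Z)), mul(add(Z, Z), add(SSZ, Z))))))))
  [22] S(S(S(S(S(S(add(add(Z, Z), mul(add(Z, Z), add(SSZ, Z)))))))))
  [23] S(S(S(S(S(S(add(Z, mul(add(Z, Z), add(SSZ, Z)))))))))
  [24] S(S(S(S(S(S(mul(add(Z, Z), add(SSZ, Z))))))))
  [25] S(S(S(S(S(S(mul(Z, add(SSZ, Z))))))))
  [26] S^6(Z)

Term B:
  start: mul(add(SSZ, Z), add(SSSZ, add(Z, Z)))
  [1] mul(S(add(SZ, Z)), add(SSSZ, add(Z, Z)))
  [2] add(add(SSSZ, add(Z, Z)), mul(add(SZ, Z), add(SSSZ, add(Z, Z))))
  [3] add(S(add(SSZ, add(Z, Z))), mul(add(SZ, Z), add(SSSZ, add(Z, Z))))
  [4] S(add(add(SSZ, add(Z, Z)), mul(add(SZ, Z), add(SSSZ, add(Z, Z)))))
  [5] S(add(S(add(SZ, add(Z, Z))), mul(add(SZ, Z), add(SSSZ, add(Z, Z)))))
  [6] S(S(add(add(SZ, add(Z, Z)), mul(add(SZ, Z), add(SSSZ, add(Z, Z))))))
  [7] S(S(add(S(add(Z, add(Z, Z))), mul(add(SZ, Z), add(SSSZ, add(Z, Z))))))
  [8] S(S(S(add(add(Z, add(Z, Z)), mul(add(SZ, Z), add(SSSZ, add(Z, Z)))))))
  [9] S(S(S(add(add(Z, Z), mul(add(SZ, Z), add(SSSZ, add(Z, Z)))))))
  [10] S(S(S(add(Z, mul(add(SZ, Z), add(SSSZ, add(Z, Z)))))))
  [11] S(S(S(mul(add(SZ, Z), add(SSSZ, add(Z, Z))))))
  [12] S(S(S(mul(S(add(Z, Z)), add(SSSZ, add(Z, Z))))))
  [13] S(S(S(add(add(SSSZ, add(Z, Z)), mul(add(Z, Z), add(SSSZ, add(Z, Z)))))))
  [14] S(S(S(add(S(add(SSZ, add(Z, Z))), mul(add(Z, Z), add(SSSZ, add(Z, Z)))))))
  [15] S(S(S(S(add(add(SSZ, add(Z, Z)), mul(add(Z, Z), add(SSSZ, add(Z, Z))))))))
  [16] S(S(S(S(add(S(add(SZ, add(Z, Z))), mul(add(Z, Z), add(SSSZ, add(Z, Z))))))))
  [17] S(S(S(S(S(add(add(SZ, add(Z, Z)), mul(add(Z, Z), add(SSSZ, add(Z, Z)))))))))
  [18] S(S(S(S(S(add(S(add(Z, add(Z, Z))), mul(add(Z, Z), add(SSSZ, add(Z, Z)))))))))
  [19] S(S(S(S(S(S(add(add(Z, add(Z, Z)), mul(add(Z, Z), add(SSSZ, add(Z, Z))))))))))
  [20] S(S(S(S(S(S(add(add(Z, Z), mul(add(Z, Z), add(SSSZ, add(Z, Z))))))))))
  [21] S(S(S(S(S(S(add(Z, mul(add(Z, Z), add(SSSZ, add(Z, Z))))))))))
  [22] S(S(S(S(S(S(mul(add(Z, Z), add(SSSZ, add(Z, Z)))))))))
  [23] S(S(S(S(S(S(mul(Z, add(SSSZ, add(Z, Z)))))))))
  [24] S^6(Z)

Answer: SAME — A ⇓ S^6(Z), B ⇓ S^6(Z)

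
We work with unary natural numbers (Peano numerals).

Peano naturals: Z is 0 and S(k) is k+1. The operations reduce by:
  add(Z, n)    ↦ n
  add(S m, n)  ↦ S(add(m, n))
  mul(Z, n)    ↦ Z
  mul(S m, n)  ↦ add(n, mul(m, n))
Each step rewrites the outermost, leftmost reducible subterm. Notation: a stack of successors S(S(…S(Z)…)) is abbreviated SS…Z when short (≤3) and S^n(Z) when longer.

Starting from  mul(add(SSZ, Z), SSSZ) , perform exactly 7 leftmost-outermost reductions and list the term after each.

  start: mul(add(SSZ, Z), SSSZ)
  →1  mul(S(add(SZ, Z)), SSSZ)
  →2  add(SSSZ, mul(add(SZ, Z), SSSZ))
  →3  S(add(SSZ, mul(add(SZ, Z), SSSZ)))
  →4  S(S(add(SZ, mul(add(SZ, Z), SSSZ))))
  →5  S(S(S(add(Z, mul(add(SZ, Z), SSSZ)))))
  →6  S(S(S(mul(add(SZ, Z), SSSZ))))
  →7  S(S(S(mul(S(add(Z, Z)), SSSZ))))

Answer: after 7 steps: S(S(S(mul(S(add(Z, Z)), SSSZ))))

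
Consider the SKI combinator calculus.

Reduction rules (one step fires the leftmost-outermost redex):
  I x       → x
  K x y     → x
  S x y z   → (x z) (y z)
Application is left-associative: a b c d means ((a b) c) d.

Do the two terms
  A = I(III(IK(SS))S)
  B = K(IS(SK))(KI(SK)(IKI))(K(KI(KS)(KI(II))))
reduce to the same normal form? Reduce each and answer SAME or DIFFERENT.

Answer: DIFFERENT — A ⇓ SS, B ⇓ S(SK)(KI)

Derivation:
Term A:
  start: I(III(IK(SS))S)
  →1  III(IK(SS))S
  →2  II(IK(SS))S
  →3  I(IK(SS))S
  →4  IK(SS)S
  →5  K(SS)S
  →6  SS

Term B:
  start: K(IS(SK))(KI(SK)(IKI))(K(KI(KS)(KI(II))))
  →1  IS(SK)(K(KI(KS)(KI(II))))
  →2  S(SK)(K(KI(KS)(KI(II))))
  →3  S(SK)(K(I(KI(II))))
  →4  S(SK)(K(KI(II)))
  →5  S(SK)(KI)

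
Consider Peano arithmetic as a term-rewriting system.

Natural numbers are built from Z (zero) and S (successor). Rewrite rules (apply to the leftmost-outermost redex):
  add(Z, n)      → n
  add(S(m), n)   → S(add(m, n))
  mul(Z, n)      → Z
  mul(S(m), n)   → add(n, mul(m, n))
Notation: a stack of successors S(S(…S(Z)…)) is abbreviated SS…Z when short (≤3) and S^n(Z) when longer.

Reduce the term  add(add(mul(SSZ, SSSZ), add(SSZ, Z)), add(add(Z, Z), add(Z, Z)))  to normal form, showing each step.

  start: add(add(mul(SSZ, SSSZ), add(SSZ, Z)), add(add(Z, Z), add(Z, Z)))
  →1  add(add(add(SSSZ, mul(SZ, SSSZ)), add(SSZ, Z)), add(add(Z, Z), add(Z, Z)))
  →2  add(add(S(add(SSZ, mul(SZ, SSSZ))), add(SSZ, Z)), add(add(Z, Z), add(Z, Z)))
  →3  add(S(add(add(SSZ, mul(SZ, SSSZ)), add(SSZ, Z))), add(add(Z, Z), add(Z, Z)))
  →4  S(add(add(add(SSZ, mul(SZ, SSSZ)), add(SSZ, Z)), add(add(Z, Z), add(Z, Z))))
  →5  S(add(add(S(add(SZ, mul(SZ, SSSZ))), add(SSZ, Z)), add(add(Z, Z), add(Z, Z))))
  →6  S(add(S(add(add(SZ, mul(SZ, SSSZ)), add(SSZ, Z))), add(add(Z, Z), add(Z, Z))))
  →7  S(S(add(add(add(SZ, mul(SZ, SSSZ)), add(SSZ, Z)), add(add(Z, Z), add(Z, Z)))))
  →8  S(S(add(add(S(add(Z, mul(SZ, SSSZ))), add(SSZ, Z)), add(add(Z, Z), add(Z, Z)))))
  →9  S(S(add(S(add(add(Z, mul(SZ, SSSZ)), add(SSZ, Z))), add(add(Z, Z), add(Z, Z)))))
  →10  S(S(S(add(add(add(Z, mul(SZ, SSSZ)), add(SSZ, Z)), add(add(Z, Z), add(Z, Z))))))
  →11  S(S(S(add(add(mul(SZ, SSSZ), add(SSZ, Z)), add(add(Z, Z), add(Z, Z))))))
  →12  S(S(S(add(add(add(SSSZ, mul(Z, SSSZ)), add(SSZ, Z)), add(add(Z, Z), add(Z, Z))))))
  →13  S(S(S(add(add(S(add(SSZ, mul(Z, SSSZ))), add(SSZ, Z)), add(add(Z, Z), add(Z, Z))))))
  →14  S(S(S(add(S(add(add(SSZ, mul(Z, SSSZ)), add(SSZ, Z))), add(add(Z, Z), add(Z, Z))))))
  →15  S(S(S(S(add(add(add(SSZ, mul(Z, SSSZ)), add(SSZ, Z)), add(add(Z, Z), add(Z, Z)))))))
  →16  S(S(S(S(add(add(S(add(SZ, mul(Z, SSSZ))), add(SSZ, Z)), add(add(Z, Z), add(Z, Z)))))))
  →17  S(S(S(S(add(S(add(add(SZ, mul(Z, SSSZ)), add(SSZ, Z))), add(add(Z, Z), add(Z, Z)))))))
  →18  S(S(S(S(S(add(add(add(SZ, mul(Z, SSSZ)), add(SSZ, Z)), add(add(Z, Z), add(Z, Z))))))))
  →19  S(S(S(S(S(add(add(S(add(Z, mul(Z, SSSZ))), add(SSZ, Z)), add(add(Z, Z), add(Z, Z))))))))
  →20  S(S(S(S(S(add(S(add(add(Z, mul(Z, SSSZ)), add(SSZ, Z))), add(add(Z, Z), add(Z, Z))))))))
  →21  S(S(S(S(S(S(add(add(add(Z, mul(Z, SSSZ)), add(SSZ, Z)), add(add(Z, Z), add(Z, Z)))))))))
  →22  S(S(S(S(S(S(add(add(mul(Z, SSSZ), add(SSZ, Z)), add(add(Z, Z), add(Z, Z)))))))))
  →23  S(S(S(S(S(S(add(add(Z, add(SSZ, Z)), add(add(Z, Z), add(Z, Z)))))))))
  →24  S(S(S(S(S(S(add(add(SSZ, Z), add(add(Z, Z), add(Z, Z)))))))))
  →25  S(S(S(S(S(S(add(S(add(SZ, Z)), add(add(Z, Z), add(Z, Z)))))))))
  →26  S(S(S(S(S(S(S(add(add(SZ, Z), add(add(Z, Z), add(Z, Z))))))))))
  →27  S(S(S(S(S(S(S(add(S(add(Z, Z)), add(add(Z, Z), add(Z, Z))))))))))
  →28  S(S(S(S(S(S(S(S(add(add(Z, Z), add(add(Z, Z), add(Z, Z)))))))))))
  →29  S(S(S(S(S(S(S(S(add(Z, add(add(Z, Z), add(Z, Z)))))))))))
  →30  S(S(S(S(S(S(S(S(add(add(Z, Z), add(Z, Z))))))))))
  →31  S(S(S(S(S(S(S(S(add(Z, add(Z, Z))))))))))
  →32  S(S(S(S(S(S(S(S(add(Z, Z)))))))))
  →33  S^8(Z)

Answer: normal form = S^8(Z)  (in 33 steps)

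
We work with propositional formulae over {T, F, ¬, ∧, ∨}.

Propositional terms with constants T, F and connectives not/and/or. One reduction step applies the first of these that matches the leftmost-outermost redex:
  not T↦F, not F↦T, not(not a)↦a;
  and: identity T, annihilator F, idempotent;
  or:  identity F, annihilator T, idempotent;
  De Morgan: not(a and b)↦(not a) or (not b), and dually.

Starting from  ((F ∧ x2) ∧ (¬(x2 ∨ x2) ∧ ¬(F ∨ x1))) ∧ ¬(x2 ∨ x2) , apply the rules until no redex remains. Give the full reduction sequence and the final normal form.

  start: ((F ∧ x2) ∧ (¬(x2 ∨ x2) ∧ ¬(F ∨ x1))) ∧ ¬(x2 ∨ x2)
  step 1: (F ∧ (¬(x2 ∨ x2) ∧ ¬(F ∨ x1))) ∧ ¬(x2 ∨ x2)
  step 2: F ∧ ¬(x2 ∨ x2)
  step 3: F

Answer: normal form = F  (in 3 steps)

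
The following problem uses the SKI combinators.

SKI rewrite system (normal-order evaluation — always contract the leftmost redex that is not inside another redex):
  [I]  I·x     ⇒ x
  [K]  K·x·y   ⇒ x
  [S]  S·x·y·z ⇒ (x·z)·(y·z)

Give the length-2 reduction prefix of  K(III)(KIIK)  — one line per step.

Answer: after 2 steps: II

Derivation:
  start: K(III)(KIIK)
  →1  III
  →2  II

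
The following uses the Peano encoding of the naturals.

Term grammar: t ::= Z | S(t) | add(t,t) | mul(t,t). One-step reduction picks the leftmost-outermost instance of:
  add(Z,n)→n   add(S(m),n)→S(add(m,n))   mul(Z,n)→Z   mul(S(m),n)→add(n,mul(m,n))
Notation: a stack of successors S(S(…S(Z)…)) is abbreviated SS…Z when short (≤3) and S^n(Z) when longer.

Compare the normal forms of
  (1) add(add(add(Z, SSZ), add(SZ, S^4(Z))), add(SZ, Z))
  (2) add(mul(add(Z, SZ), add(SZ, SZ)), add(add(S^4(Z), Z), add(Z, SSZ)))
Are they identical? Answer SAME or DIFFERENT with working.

Answer: SAME — A ⇓ S^8(Z), B ⇓ S^8(Z)

Derivation:
Term A:
  start: add(add(add(Z, SSZ), add(SZ, S^4(Z))), add(SZ, Z))
  step 1: add(add(SSZ, add(SZ, S^4(Z))), add(SZ, Z))
  step 2: add(S(add(SZ, add(SZ, S^4(Z)))), add(SZ, Z))
  step 3: S(add(add(SZ, add(SZ, S^4(Z))), add(SZ, Z)))
  step 4: S(add(S(add(Z, add(SZ, S^4(Z)))), add(SZ, Z)))
  step 5: S(S(add(add(Z, add(SZ, S^4(Z))), add(SZ, Z))))
  step 6: S(S(add(add(SZ, S^4(Z)), add(SZ, Z))))
  step 7: S(S(add(S(add(Z, S^4(Z))), add(SZ, Z))))
  step 8: S(S(S(add(add(Z, S^4(Z)), add(SZ, Z)))))
  step 9: S(S(S(add(S^4(Z), add(SZ, Z)))))
  step 10: S(S(S(S(add(SSSZ, add(SZ, Z))))))
  step 11: S(S(S(S(S(add(SSZ, add(SZ, Z)))))))
  step 12: S(S(S(S(S(S(add(SZ, add(SZ, Z))))))))
  step 13: S(S(S(S(S(S(S(add(Z, add(SZ, Z)))))))))
  step 14: S(S(S(S(S(S(S(add(SZ, Z))))))))
  step 15: S(S(S(S(S(S(S(S(add(Z, Z)))))))))
  step 16: S^8(Z)

Term B:
  start: add(mul(add(Z, SZ), add(SZ, SZ)), add(add(S^4(Z), Z), add(Z, SSZ)))
  step 1: add(mul(SZ, add(SZ, SZ)), add(add(S^4(Z), Z), add(Z, SSZ)))
  step 2: add(add(add(SZ, SZ), mul(Z, add(SZ, SZ))), add(add(S^4(Z), Z), add(Z, SSZ)))
  step 3: add(add(S(add(Z, SZ)), mul(Z, add(SZ, SZ))), add(add(S^4(Z), Z), add(Z, SSZ)))
  step 4: add(S(add(add(Z, SZ), mul(Z, add(SZ, SZ)))), add(add(S^4(Z), Z), add(Z, SSZ)))
  step 5: S(add(add(add(Z, SZ), mul(Z, add(SZ, SZ))), add(add(S^4(Z), Z), add(Z, SSZ))))
  step 6: S(add(add(SZ, mul(Z, add(SZ, SZ))), add(add(S^4(Z), Z), add(Z, SSZ))))
  step 7: S(add(S(add(Z, mul(Z, add(SZ, SZ)))), add(add(S^4(Z), Z), add(Z, SSZ))))
  step 8: S(S(add(add(Z, mul(Z, add(SZ, SZ))), add(add(S^4(Z), Z), add(Z, SSZ)))))
  step 9: S(S(add(mul(Z, add(SZ, SZ)), add(add(S^4(Z), Z), add(Z, SSZ)))))
  step 10: S(S(add(Z, add(add(S^4(Z), Z), add(Z, SSZ)))))
  step 11: S(S(add(add(S^4(Z), Z), add(Z, SSZ))))
  step 12: S(S(add(S(add(SSSZ, Z)), add(Z, SSZ))))
  step 13: S(S(S(add(add(SSSZ, Z), add(Z, SSZ)))))
  step 14: S(S(S(add(S(add(SSZ, Z)), add(Z, SSZ)))))
  step 15: S(S(S(S(add(add(SSZ, Z), add(Z, SSZ))))))
  step 16: S(S(S(S(add(S(add(SZ, Z)), add(Z, SSZ))))))
  step 17: S(S(S(S(S(add(add(SZ, Z), add(Z, SSZ)))))))
  step 18: S(S(S(S(S(add(S(add(Z, Z)), add(Z, SSZ)))))))
  step 19: S(S(S(S(S(S(add(add(Z, Z), add(Z, SSZ))))))))
  step 20: S(S(S(S(S(S(add(Z, add(Z, SSZ))))))))
  step 21: S(S(S(S(S(S(add(Z, SSZ)))))))
  step 22: S^8(Z)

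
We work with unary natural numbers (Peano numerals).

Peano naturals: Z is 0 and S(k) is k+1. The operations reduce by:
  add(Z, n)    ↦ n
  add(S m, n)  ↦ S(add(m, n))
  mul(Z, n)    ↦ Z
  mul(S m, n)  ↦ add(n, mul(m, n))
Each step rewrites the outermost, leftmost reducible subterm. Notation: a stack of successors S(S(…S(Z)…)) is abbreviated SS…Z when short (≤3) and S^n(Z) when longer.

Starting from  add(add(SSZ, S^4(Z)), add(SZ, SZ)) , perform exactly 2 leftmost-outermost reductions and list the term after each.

Answer: after 2 steps: S(add(add(SZ, S^4(Z)), add(SZ, SZ)))

Reduction:
  start: add(add(SSZ, S^4(Z)), add(SZ, SZ))
  →1  add(S(add(SZ, S^4(Z))), add(SZ, SZ))
  →2  S(add(add(SZ, S^4(Z)), add(SZ, SZ)))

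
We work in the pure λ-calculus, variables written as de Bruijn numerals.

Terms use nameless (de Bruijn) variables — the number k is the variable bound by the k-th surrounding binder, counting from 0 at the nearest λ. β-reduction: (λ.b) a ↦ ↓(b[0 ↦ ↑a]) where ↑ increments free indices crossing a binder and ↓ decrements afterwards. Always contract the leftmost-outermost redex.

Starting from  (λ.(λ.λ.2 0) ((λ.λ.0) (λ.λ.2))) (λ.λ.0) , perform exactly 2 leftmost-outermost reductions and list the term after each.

  start: (λ.(λ.λ.2 0) ((λ.λ.0) (λ.λ.2))) (λ.λ.0)
  →1  (λ.λ.(λ.λ.0) 0) ((λ.λ.0) (λ.λ.λ.λ.0))
  →2  λ.(λ.λ.0) 0

Answer: after 2 steps: λ.(λ.λ.0) 0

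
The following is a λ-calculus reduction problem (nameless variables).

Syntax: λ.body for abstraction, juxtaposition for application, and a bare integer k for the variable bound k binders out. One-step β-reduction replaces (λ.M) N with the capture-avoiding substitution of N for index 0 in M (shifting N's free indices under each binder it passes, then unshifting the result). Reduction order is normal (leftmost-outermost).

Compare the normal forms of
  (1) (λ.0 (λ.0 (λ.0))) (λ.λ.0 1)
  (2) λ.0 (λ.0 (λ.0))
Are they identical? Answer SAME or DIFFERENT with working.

Answer: SAME — A ⇓ λ.0 (λ.0 (λ.0)), B ⇓ λ.0 (λ.0 (λ.0))

Reduction:
Term A:
  start: (λ.0 (λ.0 (λ.0))) (λ.λ.0 1)
  step 1: (λ.λ.0 1) (λ.0 (λ.0))
  step 2: λ.0 (λ.0 (λ.0))

Term B:
  start: λ.0 (λ.0 (λ.0))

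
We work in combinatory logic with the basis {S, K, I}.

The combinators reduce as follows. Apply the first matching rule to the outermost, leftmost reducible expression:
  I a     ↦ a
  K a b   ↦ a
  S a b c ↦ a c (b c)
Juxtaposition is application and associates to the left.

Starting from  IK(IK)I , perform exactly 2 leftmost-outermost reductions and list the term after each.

Answer: after 2 steps: IK

Working:
  start: IK(IK)I
  step 1: K(IK)I
  step 2: IK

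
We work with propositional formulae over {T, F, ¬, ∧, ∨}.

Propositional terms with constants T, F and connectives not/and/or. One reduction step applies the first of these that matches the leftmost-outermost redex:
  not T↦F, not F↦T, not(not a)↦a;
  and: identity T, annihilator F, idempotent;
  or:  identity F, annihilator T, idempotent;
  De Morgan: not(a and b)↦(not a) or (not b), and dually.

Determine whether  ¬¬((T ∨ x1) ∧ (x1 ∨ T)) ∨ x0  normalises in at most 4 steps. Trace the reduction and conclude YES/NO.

  start: ¬¬((T ∨ x1) ∧ (x1 ∨ T)) ∨ x0
  step 1: ((T ∨ x1) ∧ (x1 ∨ T)) ∨ x0
  step 2: (T ∧ (x1 ∨ T)) ∨ x0
  step 3: (x1 ∨ T) ∨ x0
  step 4: T ∨ x0

Answer: NO — after 4 steps the term is T ∨ x0, not yet normal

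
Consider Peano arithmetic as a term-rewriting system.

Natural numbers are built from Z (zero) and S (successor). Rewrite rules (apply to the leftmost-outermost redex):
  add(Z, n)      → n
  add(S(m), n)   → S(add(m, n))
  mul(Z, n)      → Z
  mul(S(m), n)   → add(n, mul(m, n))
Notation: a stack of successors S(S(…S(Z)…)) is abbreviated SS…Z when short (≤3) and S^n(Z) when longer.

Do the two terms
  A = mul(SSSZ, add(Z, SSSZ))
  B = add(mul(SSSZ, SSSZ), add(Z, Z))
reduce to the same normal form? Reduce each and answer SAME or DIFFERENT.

Answer: SAME — A ⇓ S^9(Z), B ⇓ S^9(Z)

Derivation:
Term A:
  start: mul(SSSZ, add(Z, SSSZ))
  →1  add(add(Z, SSSZ), mul(SSZ, add(Z, SSSZ)))
  →2  add(SSSZ, mul(SSZ, add(Z, SSSZ)))
  →3  S(add(SSZ, mul(SSZ, add(Z, SSSZ))))
  →4  S(S(add(SZ, mul(SSZ, add(Z, SSSZ)))))
  →5  S(S(S(add(Z, mul(SSZ, add(Z, SSSZ))))))
  →6  S(S(S(mul(SSZ, add(Z, SSSZ)))))
  →7  S(S(S(add(add(Z, SSSZ), mul(SZ, add(Z, SSSZ))))))
  →8  S(S(S(add(SSSZ, mul(SZ, add(Z, SSSZ))))))
  →9  S(S(S(S(add(SSZ, mul(SZ, add(Z, SSSZ)))))))
  →10  S(S(S(S(S(add(SZ, mul(SZ, add(Z, SSSZ))))))))
  →11  S(S(S(S(S(S(add(Z, mul(SZ, add(Z, SSSZ)))))))))
  →12  S(S(S(S(S(S(mul(SZ, add(Z, SSSZ))))))))
  →13  S(S(S(S(S(S(add(add(Z, SSSZ), mul(Z, add(Z, SSSZ)))))))))
  →14  S(S(S(S(S(S(add(SSSZ, mul(Z, add(Z, SSSZ)))))))))
  →15  S(S(S(S(S(S(S(add(SSZ, mul(Z, add(Z, SSSZ))))))))))
  →16  S(S(S(S(S(S(S(S(add(SZ, mul(Z, add(Z, SSSZ)))))))))))
  →17  S(S(S(S(S(S(S(S(S(add(Z, mul(Z, add(Z, SSSZ))))))))))))
  →18  S(S(S(S(S(S(S(S(S(mul(Z, add(Z, SSSZ)))))))))))
  →19  S^9(Z)

Term B:
  start: add(mul(SSSZ, SSSZ), add(Z, Z))
  →1  add(add(SSSZ, mul(SSZ, SSSZ)), add(Z, Z))
  →2  add(S(add(SSZ, mul(SSZ, SSSZ))), add(Z, Z))
  →3  S(add(add(SSZ, mul(SSZ, SSSZ)), add(Z, Z)))
  →4  S(add(S(add(SZ, mul(SSZ, SSSZ))), add(Z, Z)))
  →5  S(S(add(add(SZ, mul(SSZ, SSSZ)), add(Z, Z))))
  →6  S(S(add(S(add(Z, mul(SSZ, SSSZ))), add(Z, Z))))
  →7  S(S(S(add(add(Z, mul(SSZ, SSSZ)), add(Z, Z)))))
  →8  S(S(S(add(mul(SSZ, SSSZ), add(Z, Z)))))
  →9  S(S(S(add(add(SSSZ, mul(SZ, SSSZ)), add(Z, Z)))))
  →10  S(S(S(add(S(add(SSZ, mul(SZ, SSSZ))), add(Z, Z)))))
  →11  S(S(S(S(add(add(SSZ, mul(SZ, SSSZ)), add(Z, Z))))))
  →12  S(S(S(S(add(S(add(SZ, mul(SZ, SSSZ))), add(Z, Z))))))
  →13  S(S(S(S(S(add(add(SZ, mul(SZ, SSSZ)), add(Z, Z)))))))
  →14  S(S(S(S(S(add(S(add(Z, mul(SZ, SSSZ))), add(Z, Z)))))))
  →15  S(S(S(S(S(S(add(add(Z, mul(SZ, SSSZ)), add(Z, Z))))))))
  →16  S(S(S(S(S(S(add(mul(SZ, SSSZ), add(Z, Z))))))))
  →17  S(S(S(S(S(S(add(add(SSSZ, mul(Z, SSSZ)), add(Z, Z))))))))
  →18  S(S(S(S(S(S(add(S(add(SSZ, mul(Z, SSSZ))), add(Z, Z))))))))
  →19  S(S(S(S(S(S(S(add(add(SSZ, mul(Z, SSSZ)), add(Z, Z)))))))))
  →20  S(S(S(S(S(S(S(add(S(add(SZ, mul(Z, SSSZ))), add(Z, Z)))))))))
  →21  S(S(S(S(S(S(S(S(add(add(SZ, mul(Z, SSSZ)), add(Z, Z))))))))))
  →22  S(S(S(S(S(S(S(S(add(S(add(Z, mul(Z, SSSZ))), add(Z, Z))))))))))
  →23  S(S(S(S(S(S(S(S(S(add(add(Z, mul(Z, SSSZ)), add(Z, Z)))))))))))
  →24  S(S(S(S(S(S(S(S(S(add(mul(Z, SSSZ), add(Z, Z)))))))))))
  →25  S(S(S(S(S(S(S(S(S(add(Z, add(Z, Z)))))))))))
  →26  S(S(S(S(S(S(S(S(S(add(Z, Z))))))))))
  →27  S^9(Z)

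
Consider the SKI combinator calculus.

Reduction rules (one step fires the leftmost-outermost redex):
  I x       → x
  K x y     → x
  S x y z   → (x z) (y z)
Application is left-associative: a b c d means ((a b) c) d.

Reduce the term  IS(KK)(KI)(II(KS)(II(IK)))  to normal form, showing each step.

  start: IS(KK)(KI)(II(KS)(II(IK)))
  →1  S(KK)(KI)(II(KS)(II(IK)))
  →2  KK(II(KS)(II(IK)))(KI(II(KS)(II(IK))))
  →3  K(KI(II(KS)(II(IK))))
  →4  KI

Answer: normal form = KI  (in 4 steps)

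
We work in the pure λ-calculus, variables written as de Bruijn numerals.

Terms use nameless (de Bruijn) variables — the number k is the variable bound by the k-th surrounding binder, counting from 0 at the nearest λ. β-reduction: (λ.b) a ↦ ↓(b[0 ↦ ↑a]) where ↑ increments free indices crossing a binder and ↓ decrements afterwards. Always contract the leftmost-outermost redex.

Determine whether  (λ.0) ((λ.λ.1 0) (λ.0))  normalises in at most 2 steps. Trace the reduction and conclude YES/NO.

Answer: NO — after 2 steps the term is λ.(λ.0) 0, not yet normal

Reduction:
  start: (λ.0) ((λ.λ.1 0) (λ.0))
  →1  (λ.λ.1 0) (λ.0)
  →2  λ.(λ.0) 0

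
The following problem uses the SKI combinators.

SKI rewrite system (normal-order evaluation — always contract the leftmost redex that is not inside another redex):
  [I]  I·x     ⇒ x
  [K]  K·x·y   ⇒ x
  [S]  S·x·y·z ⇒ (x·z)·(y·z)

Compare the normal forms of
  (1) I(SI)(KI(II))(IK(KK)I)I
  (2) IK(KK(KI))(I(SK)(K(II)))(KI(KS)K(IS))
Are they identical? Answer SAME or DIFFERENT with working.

Term A:
  start: I(SI)(KI(II))(IK(KK)I)I
  →1  SI(KI(II))(IK(KK)I)I
  →2  I(IK(KK)I)(KI(II)(IK(KK)I))I
  →3  IK(KK)I(KI(II)(IK(KK)I))I
  →4  K(KK)I(KI(II)(IK(KK)I))I
  →5  KK(KI(II)(IK(KK)I))I
  →6  KI

Term B:
  start: IK(KK(KI))(I(SK)(K(II)))(KI(KS)K(IS))
  →1  K(KK(KI))(I(SK)(K(II)))(KI(KS)K(IS))
  →2  KK(KI)(KI(KS)K(IS))
  →3  K(KI(KS)K(IS))
  →4  K(IK(IS))
  →5  K(K(IS))
  →6  K(KS)

Answer: DIFFERENT — A ⇓ KI, B ⇓ K(KS)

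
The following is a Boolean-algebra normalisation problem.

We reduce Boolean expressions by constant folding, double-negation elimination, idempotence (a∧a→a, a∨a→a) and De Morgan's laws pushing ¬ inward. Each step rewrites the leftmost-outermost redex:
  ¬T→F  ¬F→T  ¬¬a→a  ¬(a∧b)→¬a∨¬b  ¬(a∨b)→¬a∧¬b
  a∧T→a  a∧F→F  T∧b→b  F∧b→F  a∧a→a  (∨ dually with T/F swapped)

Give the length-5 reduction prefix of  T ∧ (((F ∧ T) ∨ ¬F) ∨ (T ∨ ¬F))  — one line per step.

Answer: after 5 steps: T

Reduction:
  start: T ∧ (((F ∧ T) ∨ ¬F) ∨ (T ∨ ¬F))
  step 1: ((F ∧ T) ∨ ¬F) ∨ (T ∨ ¬F)
  step 2: (F ∨ ¬F) ∨ (T ∨ ¬F)
  step 3: ¬F ∨ (T ∨ ¬F)
  step 4: T ∨ (T ∨ ¬F)
  step 5: T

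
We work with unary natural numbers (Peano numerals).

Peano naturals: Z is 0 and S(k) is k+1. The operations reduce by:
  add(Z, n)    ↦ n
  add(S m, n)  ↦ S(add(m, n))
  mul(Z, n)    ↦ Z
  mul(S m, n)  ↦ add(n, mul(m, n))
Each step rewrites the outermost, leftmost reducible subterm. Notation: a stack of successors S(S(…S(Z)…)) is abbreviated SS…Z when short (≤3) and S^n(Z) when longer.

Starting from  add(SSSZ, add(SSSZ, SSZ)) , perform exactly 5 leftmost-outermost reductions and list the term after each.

Answer: after 5 steps: S(S(S(S(add(SSZ, SSZ)))))

Reduction:
  start: add(SSSZ, add(SSSZ, SSZ))
  step 1: S(add(SSZ, add(SSSZ, SSZ)))
  step 2: S(S(add(SZ, add(SSSZ, SSZ))))
  step 3: S(S(S(add(Z, add(SSSZ, SSZ)))))
  step 4: S(S(S(add(SSSZ, SSZ))))
  step 5: S(S(S(S(add(SSZ, SSZ)))))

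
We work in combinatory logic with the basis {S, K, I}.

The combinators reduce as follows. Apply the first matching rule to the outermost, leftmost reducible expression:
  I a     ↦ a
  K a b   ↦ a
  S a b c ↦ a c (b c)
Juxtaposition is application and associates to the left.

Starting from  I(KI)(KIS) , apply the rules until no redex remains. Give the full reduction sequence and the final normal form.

  start: I(KI)(KIS)
  [1] KI(KIS)
  [2] I

Answer: normal form = I  (in 2 steps)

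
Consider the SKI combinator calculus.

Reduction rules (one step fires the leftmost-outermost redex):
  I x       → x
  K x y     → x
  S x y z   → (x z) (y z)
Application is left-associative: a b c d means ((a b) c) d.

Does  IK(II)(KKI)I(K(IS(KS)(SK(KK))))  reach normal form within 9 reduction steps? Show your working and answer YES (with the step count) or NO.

  start: IK(II)(KKI)I(K(IS(KS)(SK(KK))))
  [1] K(II)(KKI)I(K(IS(KS)(SK(KK))))
  [2] III(K(IS(KS)(SK(KK))))
  [3] II(K(IS(KS)(SK(KK))))
  [4] I(K(IS(KS)(SK(KK))))
  [5] K(IS(KS)(SK(KK)))
  [6] K(S(KS)(SK(KK)))

Answer: YES — reaches normal form K(S(KS)(SK(KK))) in 6 ≤ 9 steps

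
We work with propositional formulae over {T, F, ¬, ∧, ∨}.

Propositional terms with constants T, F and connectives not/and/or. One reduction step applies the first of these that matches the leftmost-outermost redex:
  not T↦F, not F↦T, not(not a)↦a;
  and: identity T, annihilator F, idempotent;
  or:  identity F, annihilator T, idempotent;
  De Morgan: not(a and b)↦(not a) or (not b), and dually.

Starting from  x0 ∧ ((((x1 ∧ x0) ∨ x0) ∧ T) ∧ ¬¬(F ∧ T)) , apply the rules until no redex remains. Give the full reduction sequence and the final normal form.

Answer: normal form = F  (in 5 steps)

Derivation:
  start: x0 ∧ ((((x1 ∧ x0) ∨ x0) ∧ T) ∧ ¬¬(F ∧ T))
  [1] x0 ∧ (((x1 ∧ x0) ∨ x0) ∧ ¬¬(F ∧ T))
  [2] x0 ∧ (((x1 ∧ x0) ∨ x0) ∧ (F ∧ T))
  [3] x0 ∧ (((x1 ∧ x0) ∨ x0) ∧ F)
  [4] x0 ∧ F
  [5] F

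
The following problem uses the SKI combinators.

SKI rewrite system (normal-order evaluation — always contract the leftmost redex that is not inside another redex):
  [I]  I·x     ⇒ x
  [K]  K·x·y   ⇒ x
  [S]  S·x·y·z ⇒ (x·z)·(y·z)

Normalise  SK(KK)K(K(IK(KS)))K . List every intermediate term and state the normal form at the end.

  start: SK(KK)K(K(IK(KS)))K
  [1] KK(KKK)(K(IK(KS)))K
  [2] K(K(IK(KS)))K
  [3] K(IK(KS))
  [4] K(K(KS))

Answer: normal form = K(K(KS))  (in 4 steps)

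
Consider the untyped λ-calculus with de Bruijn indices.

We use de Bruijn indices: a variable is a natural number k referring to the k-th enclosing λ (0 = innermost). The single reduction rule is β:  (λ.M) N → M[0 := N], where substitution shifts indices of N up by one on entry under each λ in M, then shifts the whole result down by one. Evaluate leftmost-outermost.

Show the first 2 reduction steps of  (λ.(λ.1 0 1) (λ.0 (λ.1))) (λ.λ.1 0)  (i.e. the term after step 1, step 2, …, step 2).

Answer: after 2 steps: (λ.λ.1 0) (λ.0 (λ.1)) (λ.λ.1 0)

Derivation:
  start: (λ.(λ.1 0 1) (λ.0 (λ.1))) (λ.λ.1 0)
  →1  (λ.(λ.λ.1 0) 0 (λ.λ.1 0)) (λ.0 (λ.1))
  →2  (λ.λ.1 0) (λ.0 (λ.1)) (λ.λ.1 0)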